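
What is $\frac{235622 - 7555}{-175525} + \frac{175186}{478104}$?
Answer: $- \frac{508378067}{544929900} \approx -0.93292$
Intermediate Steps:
$\frac{235622 - 7555}{-175525} + \frac{175186}{478104} = 228067 \left(- \frac{1}{175525}\right) + 175186 \cdot \frac{1}{478104} = - \frac{32581}{25075} + \frac{7963}{21732} = - \frac{508378067}{544929900}$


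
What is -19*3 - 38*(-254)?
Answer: 9595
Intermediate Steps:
-19*3 - 38*(-254) = -57 + 9652 = 9595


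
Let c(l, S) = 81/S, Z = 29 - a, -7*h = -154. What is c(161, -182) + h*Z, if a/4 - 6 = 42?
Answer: -652733/182 ≈ -3586.4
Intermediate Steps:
a = 192 (a = 24 + 4*42 = 24 + 168 = 192)
h = 22 (h = -⅐*(-154) = 22)
Z = -163 (Z = 29 - 1*192 = 29 - 192 = -163)
c(161, -182) + h*Z = 81/(-182) + 22*(-163) = 81*(-1/182) - 3586 = -81/182 - 3586 = -652733/182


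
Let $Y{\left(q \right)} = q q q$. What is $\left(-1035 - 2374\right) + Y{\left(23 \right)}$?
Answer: $8758$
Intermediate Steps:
$Y{\left(q \right)} = q^{3}$ ($Y{\left(q \right)} = q^{2} q = q^{3}$)
$\left(-1035 - 2374\right) + Y{\left(23 \right)} = \left(-1035 - 2374\right) + 23^{3} = -3409 + 12167 = 8758$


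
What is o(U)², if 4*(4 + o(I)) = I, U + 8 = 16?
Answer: 4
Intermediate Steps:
U = 8 (U = -8 + 16 = 8)
o(I) = -4 + I/4
o(U)² = (-4 + (¼)*8)² = (-4 + 2)² = (-2)² = 4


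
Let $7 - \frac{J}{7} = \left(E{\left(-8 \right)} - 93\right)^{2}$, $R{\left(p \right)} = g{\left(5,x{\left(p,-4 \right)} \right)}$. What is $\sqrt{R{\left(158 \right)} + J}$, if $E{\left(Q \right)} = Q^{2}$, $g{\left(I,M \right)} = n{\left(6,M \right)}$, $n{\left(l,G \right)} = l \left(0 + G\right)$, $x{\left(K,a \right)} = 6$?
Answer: $i \sqrt{5802} \approx 76.171 i$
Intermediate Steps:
$n{\left(l,G \right)} = G l$ ($n{\left(l,G \right)} = l G = G l$)
$g{\left(I,M \right)} = 6 M$ ($g{\left(I,M \right)} = M 6 = 6 M$)
$R{\left(p \right)} = 36$ ($R{\left(p \right)} = 6 \cdot 6 = 36$)
$J = -5838$ ($J = 49 - 7 \left(\left(-8\right)^{2} - 93\right)^{2} = 49 - 7 \left(64 - 93\right)^{2} = 49 - 7 \left(-29\right)^{2} = 49 - 5887 = -5838$)
$\sqrt{R{\left(158 \right)} + J} = \sqrt{36 - 5838} = \sqrt{-5802} = i \sqrt{5802}$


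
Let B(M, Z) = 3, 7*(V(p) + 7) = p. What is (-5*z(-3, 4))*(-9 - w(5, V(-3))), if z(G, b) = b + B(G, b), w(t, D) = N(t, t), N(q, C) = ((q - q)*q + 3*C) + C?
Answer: 1015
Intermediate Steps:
V(p) = -7 + p/7
N(q, C) = 4*C (N(q, C) = (0*q + 3*C) + C = (0 + 3*C) + C = 3*C + C = 4*C)
w(t, D) = 4*t
z(G, b) = 3 + b (z(G, b) = b + 3 = 3 + b)
(-5*z(-3, 4))*(-9 - w(5, V(-3))) = (-5*(3 + 4))*(-9 - 4*5) = (-5*7)*(-9 - 1*20) = -35*(-9 - 20) = -35*(-29) = 1015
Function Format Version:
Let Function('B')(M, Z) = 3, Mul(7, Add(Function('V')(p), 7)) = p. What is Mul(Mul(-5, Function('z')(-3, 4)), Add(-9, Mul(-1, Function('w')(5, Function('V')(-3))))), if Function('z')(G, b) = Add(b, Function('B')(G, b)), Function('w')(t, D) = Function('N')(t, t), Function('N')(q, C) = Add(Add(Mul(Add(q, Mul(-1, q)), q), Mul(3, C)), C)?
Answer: 1015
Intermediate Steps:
Function('V')(p) = Add(-7, Mul(Rational(1, 7), p))
Function('N')(q, C) = Mul(4, C) (Function('N')(q, C) = Add(Add(Mul(0, q), Mul(3, C)), C) = Add(Add(0, Mul(3, C)), C) = Add(Mul(3, C), C) = Mul(4, C))
Function('w')(t, D) = Mul(4, t)
Function('z')(G, b) = Add(3, b) (Function('z')(G, b) = Add(b, 3) = Add(3, b))
Mul(Mul(-5, Function('z')(-3, 4)), Add(-9, Mul(-1, Function('w')(5, Function('V')(-3))))) = Mul(Mul(-5, Add(3, 4)), Add(-9, Mul(-1, Mul(4, 5)))) = Mul(Mul(-5, 7), Add(-9, Mul(-1, 20))) = Mul(-35, Add(-9, -20)) = Mul(-35, -29) = 1015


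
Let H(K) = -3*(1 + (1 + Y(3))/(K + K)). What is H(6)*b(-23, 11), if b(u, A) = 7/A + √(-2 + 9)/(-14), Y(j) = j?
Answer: -28/11 + 2*√7/7 ≈ -1.7895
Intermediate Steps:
b(u, A) = 7/A - √7/14 (b(u, A) = 7/A + √7*(-1/14) = 7/A - √7/14)
H(K) = -3 - 6/K (H(K) = -3*(1 + (1 + 3)/(K + K)) = -3*(1 + 4/((2*K))) = -3*(1 + 4*(1/(2*K))) = -3*(1 + 2/K) = -3 - 6/K)
H(6)*b(-23, 11) = (-3 - 6/6)*(7/11 - √7/14) = (-3 - 6*⅙)*(7*(1/11) - √7/14) = (-3 - 1)*(7/11 - √7/14) = -4*(7/11 - √7/14) = -28/11 + 2*√7/7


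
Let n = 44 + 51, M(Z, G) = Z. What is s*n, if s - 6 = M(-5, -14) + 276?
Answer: 26315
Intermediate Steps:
n = 95
s = 277 (s = 6 + (-5 + 276) = 6 + 271 = 277)
s*n = 277*95 = 26315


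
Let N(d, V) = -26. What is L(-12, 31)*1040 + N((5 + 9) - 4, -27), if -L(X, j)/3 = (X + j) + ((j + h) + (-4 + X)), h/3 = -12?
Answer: 6214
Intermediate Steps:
h = -36 (h = 3*(-12) = -36)
L(X, j) = 120 - 6*X - 6*j (L(X, j) = -3*((X + j) + ((j - 36) + (-4 + X))) = -3*((X + j) + ((-36 + j) + (-4 + X))) = -3*((X + j) + (-40 + X + j)) = -3*(-40 + 2*X + 2*j) = 120 - 6*X - 6*j)
L(-12, 31)*1040 + N((5 + 9) - 4, -27) = (120 - 6*(-12) - 6*31)*1040 - 26 = (120 + 72 - 186)*1040 - 26 = 6*1040 - 26 = 6240 - 26 = 6214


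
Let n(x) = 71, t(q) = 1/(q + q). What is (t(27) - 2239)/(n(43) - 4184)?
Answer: 120905/222102 ≈ 0.54437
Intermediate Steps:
t(q) = 1/(2*q)
(t(27) - 2239)/(n(43) - 4184) = ((1/2)/27 - 2239)/(71 - 4184) = ((1/2)*(1/27) - 2239)/(-4113) = (1/54 - 2239)*(-1/4113) = -120905/54*(-1/4113) = 120905/222102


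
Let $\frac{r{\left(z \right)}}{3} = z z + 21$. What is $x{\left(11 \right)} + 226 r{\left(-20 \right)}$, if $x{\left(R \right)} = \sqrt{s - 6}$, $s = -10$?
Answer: $285438 + 4 i \approx 2.8544 \cdot 10^{5} + 4.0 i$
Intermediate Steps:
$x{\left(R \right)} = 4 i$ ($x{\left(R \right)} = \sqrt{-10 - 6} = \sqrt{-16} = 4 i$)
$r{\left(z \right)} = 63 + 3 z^{2}$ ($r{\left(z \right)} = 3 \left(z z + 21\right) = 3 \left(z^{2} + 21\right) = 3 \left(21 + z^{2}\right) = 63 + 3 z^{2}$)
$x{\left(11 \right)} + 226 r{\left(-20 \right)} = 4 i + 226 \left(63 + 3 \left(-20\right)^{2}\right) = 4 i + 226 \left(63 + 3 \cdot 400\right) = 4 i + 226 \left(63 + 1200\right) = 4 i + 226 \cdot 1263 = 4 i + 285438 = 285438 + 4 i$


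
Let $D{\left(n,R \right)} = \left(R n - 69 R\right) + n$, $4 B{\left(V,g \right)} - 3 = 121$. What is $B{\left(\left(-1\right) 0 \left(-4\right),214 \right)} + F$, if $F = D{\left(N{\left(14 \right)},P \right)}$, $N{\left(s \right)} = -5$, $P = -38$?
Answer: $2838$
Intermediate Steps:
$B{\left(V,g \right)} = 31$ ($B{\left(V,g \right)} = \frac{3}{4} + \frac{1}{4} \cdot 121 = \frac{3}{4} + \frac{121}{4} = 31$)
$D{\left(n,R \right)} = n - 69 R + R n$ ($D{\left(n,R \right)} = \left(- 69 R + R n\right) + n = n - 69 R + R n$)
$F = 2807$ ($F = -5 - -2622 - -190 = -5 + 2622 + 190 = 2807$)
$B{\left(\left(-1\right) 0 \left(-4\right),214 \right)} + F = 31 + 2807 = 2838$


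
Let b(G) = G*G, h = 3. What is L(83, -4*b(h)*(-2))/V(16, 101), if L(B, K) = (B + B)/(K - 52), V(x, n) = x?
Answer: 83/160 ≈ 0.51875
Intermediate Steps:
b(G) = G²
L(B, K) = 2*B/(-52 + K) (L(B, K) = (2*B)/(-52 + K) = 2*B/(-52 + K))
L(83, -4*b(h)*(-2))/V(16, 101) = (2*83/(-52 - 4*3²*(-2)))/16 = (2*83/(-52 - 4*9*(-2)))*(1/16) = (2*83/(-52 - 36*(-2)))*(1/16) = (2*83/(-52 + 72))*(1/16) = (2*83/20)*(1/16) = (2*83*(1/20))*(1/16) = (83/10)*(1/16) = 83/160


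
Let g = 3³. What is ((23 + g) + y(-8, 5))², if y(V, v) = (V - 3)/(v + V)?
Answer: 25921/9 ≈ 2880.1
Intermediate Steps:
y(V, v) = (-3 + V)/(V + v)
g = 27
((23 + g) + y(-8, 5))² = ((23 + 27) + (-3 - 8)/(-8 + 5))² = (50 - 11/(-3))² = (50 - ⅓*(-11))² = (50 + 11/3)² = (161/3)² = 25921/9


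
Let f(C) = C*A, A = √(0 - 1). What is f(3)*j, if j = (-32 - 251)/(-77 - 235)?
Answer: 283*I/104 ≈ 2.7212*I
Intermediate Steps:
A = I (A = √(-1) = I ≈ 1.0*I)
f(C) = I*C (f(C) = C*I = I*C)
j = 283/312 (j = -283/(-312) = -283*(-1/312) = 283/312 ≈ 0.90705)
f(3)*j = (I*3)*(283/312) = (3*I)*(283/312) = 283*I/104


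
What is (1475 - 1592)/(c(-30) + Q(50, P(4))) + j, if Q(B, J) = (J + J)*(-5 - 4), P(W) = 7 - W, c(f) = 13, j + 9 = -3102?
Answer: -127434/41 ≈ -3108.1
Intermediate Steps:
j = -3111 (j = -9 - 3102 = -3111)
Q(B, J) = -18*J (Q(B, J) = (2*J)*(-9) = -18*J)
(1475 - 1592)/(c(-30) + Q(50, P(4))) + j = (1475 - 1592)/(13 - 18*(7 - 1*4)) - 3111 = -117/(13 - 18*(7 - 4)) - 3111 = -117/(13 - 18*3) - 3111 = -117/(13 - 54) - 3111 = -117/(-41) - 3111 = -117*(-1/41) - 3111 = 117/41 - 3111 = -127434/41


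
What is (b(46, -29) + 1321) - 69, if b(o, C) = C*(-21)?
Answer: 1861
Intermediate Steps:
b(o, C) = -21*C
(b(46, -29) + 1321) - 69 = (-21*(-29) + 1321) - 69 = (609 + 1321) - 69 = 1930 - 69 = 1861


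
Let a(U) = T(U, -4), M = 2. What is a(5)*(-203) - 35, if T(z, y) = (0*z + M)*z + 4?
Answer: -2877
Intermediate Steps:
T(z, y) = 4 + 2*z (T(z, y) = (0*z + 2)*z + 4 = (0 + 2)*z + 4 = 2*z + 4 = 4 + 2*z)
a(U) = 4 + 2*U
a(5)*(-203) - 35 = (4 + 2*5)*(-203) - 35 = (4 + 10)*(-203) - 35 = 14*(-203) - 35 = -2842 - 35 = -2877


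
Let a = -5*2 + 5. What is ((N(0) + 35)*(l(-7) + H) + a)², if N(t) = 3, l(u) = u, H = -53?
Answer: 5221225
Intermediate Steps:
a = -5 (a = -10 + 5 = -5)
((N(0) + 35)*(l(-7) + H) + a)² = ((3 + 35)*(-7 - 53) - 5)² = (38*(-60) - 5)² = (-2280 - 5)² = (-2285)² = 5221225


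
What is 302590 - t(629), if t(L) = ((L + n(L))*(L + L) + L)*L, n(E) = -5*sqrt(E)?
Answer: -497809429 + 3956410*sqrt(629) ≈ -3.9858e+8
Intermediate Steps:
t(L) = L*(L + 2*L*(L - 5*sqrt(L))) (t(L) = ((L - 5*sqrt(L))*(L + L) + L)*L = ((L - 5*sqrt(L))*(2*L) + L)*L = (2*L*(L - 5*sqrt(L)) + L)*L = (L + 2*L*(L - 5*sqrt(L)))*L = L*(L + 2*L*(L - 5*sqrt(L))))
302590 - t(629) = 302590 - 629**2*(1 - 10*sqrt(629) + 2*629) = 302590 - 395641*(1 - 10*sqrt(629) + 1258) = 302590 - 395641*(1259 - 10*sqrt(629)) = 302590 - (498112019 - 3956410*sqrt(629)) = 302590 + (-498112019 + 3956410*sqrt(629)) = -497809429 + 3956410*sqrt(629)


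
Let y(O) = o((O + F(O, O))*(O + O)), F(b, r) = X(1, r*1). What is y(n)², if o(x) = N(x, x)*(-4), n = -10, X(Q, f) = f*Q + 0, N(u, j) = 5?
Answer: 400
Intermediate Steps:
X(Q, f) = Q*f (X(Q, f) = Q*f + 0 = Q*f)
F(b, r) = r (F(b, r) = 1*(r*1) = 1*r = r)
o(x) = -20 (o(x) = 5*(-4) = -20)
y(O) = -20
y(n)² = (-20)² = 400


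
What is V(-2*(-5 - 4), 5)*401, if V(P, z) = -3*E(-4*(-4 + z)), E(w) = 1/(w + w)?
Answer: 1203/8 ≈ 150.38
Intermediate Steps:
E(w) = 1/(2*w)
V(P, z) = -3/(2*(16 - 4*z)) (V(P, z) = -3/(2*((-4*(-4 + z)))) = -3/(2*(16 - 4*z)))
V(-2*(-5 - 4), 5)*401 = (3/(8*(-4 + 5)))*401 = ((3/8)/1)*401 = ((3/8)*1)*401 = (3/8)*401 = 1203/8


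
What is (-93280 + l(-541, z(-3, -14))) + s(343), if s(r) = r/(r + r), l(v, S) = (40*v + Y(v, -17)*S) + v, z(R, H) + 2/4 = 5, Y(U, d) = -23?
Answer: -115564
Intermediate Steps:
z(R, H) = 9/2 (z(R, H) = -1/2 + 5 = 9/2)
l(v, S) = -23*S + 41*v (l(v, S) = (40*v - 23*S) + v = (-23*S + 40*v) + v = -23*S + 41*v)
s(r) = 1/2 (s(r) = r/((2*r)) = r*(1/(2*r)) = 1/2)
(-93280 + l(-541, z(-3, -14))) + s(343) = (-93280 + (-23*9/2 + 41*(-541))) + 1/2 = (-93280 + (-207/2 - 22181)) + 1/2 = (-93280 - 44569/2) + 1/2 = -231129/2 + 1/2 = -115564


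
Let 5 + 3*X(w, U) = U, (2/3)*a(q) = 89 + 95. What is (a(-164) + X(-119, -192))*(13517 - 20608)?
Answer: -4474421/3 ≈ -1.4915e+6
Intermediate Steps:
a(q) = 276 (a(q) = 3*(89 + 95)/2 = (3/2)*184 = 276)
X(w, U) = -5/3 + U/3
(a(-164) + X(-119, -192))*(13517 - 20608) = (276 + (-5/3 + (1/3)*(-192)))*(13517 - 20608) = (276 + (-5/3 - 64))*(-7091) = (276 - 197/3)*(-7091) = (631/3)*(-7091) = -4474421/3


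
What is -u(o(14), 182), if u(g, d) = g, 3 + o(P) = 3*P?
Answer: -39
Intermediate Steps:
o(P) = -3 + 3*P
-u(o(14), 182) = -(-3 + 3*14) = -(-3 + 42) = -1*39 = -39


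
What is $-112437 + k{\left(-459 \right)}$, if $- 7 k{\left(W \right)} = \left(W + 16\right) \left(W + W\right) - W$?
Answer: $- \frac{1194192}{7} \approx -1.706 \cdot 10^{5}$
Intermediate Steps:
$k{\left(W \right)} = \frac{W}{7} - \frac{2 W \left(16 + W\right)}{7}$ ($k{\left(W \right)} = - \frac{\left(W + 16\right) \left(W + W\right) - W}{7} = - \frac{\left(16 + W\right) 2 W - W}{7} = - \frac{2 W \left(16 + W\right) - W}{7} = - \frac{- W + 2 W \left(16 + W\right)}{7} = \frac{W}{7} - \frac{2 W \left(16 + W\right)}{7}$)
$-112437 + k{\left(-459 \right)} = -112437 - - \frac{459 \left(31 + 2 \left(-459\right)\right)}{7} = -112437 - - \frac{459 \left(31 - 918\right)}{7} = -112437 - \left(- \frac{459}{7}\right) \left(-887\right) = -112437 - \frac{407133}{7} = - \frac{1194192}{7}$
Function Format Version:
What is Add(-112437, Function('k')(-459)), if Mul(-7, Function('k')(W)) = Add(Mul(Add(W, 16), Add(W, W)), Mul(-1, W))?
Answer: Rational(-1194192, 7) ≈ -1.7060e+5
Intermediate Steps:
Function('k')(W) = Add(Mul(Rational(1, 7), W), Mul(Rational(-2, 7), W, Add(16, W))) (Function('k')(W) = Mul(Rational(-1, 7), Add(Mul(Add(W, 16), Add(W, W)), Mul(-1, W))) = Mul(Rational(-1, 7), Add(Mul(Add(16, W), Mul(2, W)), Mul(-1, W))) = Mul(Rational(-1, 7), Add(Mul(2, W, Add(16, W)), Mul(-1, W))) = Mul(Rational(-1, 7), Add(Mul(-1, W), Mul(2, W, Add(16, W)))) = Add(Mul(Rational(1, 7), W), Mul(Rational(-2, 7), W, Add(16, W))))
Add(-112437, Function('k')(-459)) = Add(-112437, Mul(Rational(-1, 7), -459, Add(31, Mul(2, -459)))) = Add(-112437, Mul(Rational(-1, 7), -459, Add(31, -918))) = Add(-112437, Mul(Rational(-1, 7), -459, -887)) = Add(-112437, Rational(-407133, 7)) = Rational(-1194192, 7)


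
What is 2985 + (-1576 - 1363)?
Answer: 46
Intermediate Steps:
2985 + (-1576 - 1363) = 2985 - 2939 = 46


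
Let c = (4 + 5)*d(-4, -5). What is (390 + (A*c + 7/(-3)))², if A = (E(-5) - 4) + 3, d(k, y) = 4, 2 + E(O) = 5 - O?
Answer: 3682561/9 ≈ 4.0917e+5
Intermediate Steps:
E(O) = 3 - O (E(O) = -2 + (5 - O) = 3 - O)
A = 7 (A = ((3 - 1*(-5)) - 4) + 3 = ((3 + 5) - 4) + 3 = (8 - 4) + 3 = 4 + 3 = 7)
c = 36 (c = (4 + 5)*4 = 9*4 = 36)
(390 + (A*c + 7/(-3)))² = (390 + (7*36 + 7/(-3)))² = (390 + (252 + 7*(-⅓)))² = (390 + (252 - 7/3))² = (390 + 749/3)² = (1919/3)² = 3682561/9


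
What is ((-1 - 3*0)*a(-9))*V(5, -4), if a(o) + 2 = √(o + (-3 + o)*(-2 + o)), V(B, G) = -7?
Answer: -14 + 7*√123 ≈ 63.634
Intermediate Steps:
a(o) = -2 + √(o + (-3 + o)*(-2 + o))
((-1 - 3*0)*a(-9))*V(5, -4) = ((-1 - 3*0)*(-2 + √(6 + (-9)² - 4*(-9))))*(-7) = ((-1 + 0)*(-2 + √(6 + 81 + 36)))*(-7) = -(-2 + √123)*(-7) = (2 - √123)*(-7) = -14 + 7*√123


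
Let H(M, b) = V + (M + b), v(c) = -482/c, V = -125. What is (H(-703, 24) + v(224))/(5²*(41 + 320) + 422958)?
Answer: -90289/48382096 ≈ -0.0018662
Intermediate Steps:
H(M, b) = -125 + M + b (H(M, b) = -125 + (M + b) = -125 + M + b)
(H(-703, 24) + v(224))/(5²*(41 + 320) + 422958) = ((-125 - 703 + 24) - 482/224)/(5²*(41 + 320) + 422958) = (-804 - 482*1/224)/(25*361 + 422958) = (-804 - 241/112)/(9025 + 422958) = -90289/112/431983 = -90289/112*1/431983 = -90289/48382096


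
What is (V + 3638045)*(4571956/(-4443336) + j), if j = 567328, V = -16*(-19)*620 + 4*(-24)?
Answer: 2411438853254031527/1110834 ≈ 2.1708e+12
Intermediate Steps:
V = 188384 (V = 304*620 - 96 = 188480 - 96 = 188384)
(V + 3638045)*(4571956/(-4443336) + j) = (188384 + 3638045)*(4571956/(-4443336) + 567328) = 3826429*(4571956*(-1/4443336) + 567328) = 3826429*(-1142989/1110834 + 567328) = 3826429*(630206088563/1110834) = 2411438853254031527/1110834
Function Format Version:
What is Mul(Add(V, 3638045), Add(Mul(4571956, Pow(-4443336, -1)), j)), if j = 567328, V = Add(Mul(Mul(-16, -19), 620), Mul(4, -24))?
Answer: Rational(2411438853254031527, 1110834) ≈ 2.1708e+12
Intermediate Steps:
V = 188384 (V = Add(Mul(304, 620), -96) = Add(188480, -96) = 188384)
Mul(Add(V, 3638045), Add(Mul(4571956, Pow(-4443336, -1)), j)) = Mul(Add(188384, 3638045), Add(Mul(4571956, Pow(-4443336, -1)), 567328)) = Mul(3826429, Add(Mul(4571956, Rational(-1, 4443336)), 567328)) = Mul(3826429, Add(Rational(-1142989, 1110834), 567328)) = Mul(3826429, Rational(630206088563, 1110834)) = Rational(2411438853254031527, 1110834)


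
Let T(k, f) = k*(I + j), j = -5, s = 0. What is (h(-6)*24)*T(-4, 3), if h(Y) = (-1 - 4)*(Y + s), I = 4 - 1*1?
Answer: 5760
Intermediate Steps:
I = 3 (I = 4 - 1 = 3)
T(k, f) = -2*k (T(k, f) = k*(3 - 5) = k*(-2) = -2*k)
h(Y) = -5*Y (h(Y) = (-1 - 4)*(Y + 0) = -5*Y)
(h(-6)*24)*T(-4, 3) = (-5*(-6)*24)*(-2*(-4)) = (30*24)*8 = 720*8 = 5760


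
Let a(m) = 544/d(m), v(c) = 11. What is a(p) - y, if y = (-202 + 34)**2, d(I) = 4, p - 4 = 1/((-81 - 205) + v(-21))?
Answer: -28088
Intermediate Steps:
p = 1099/275 (p = 4 + 1/((-81 - 205) + 11) = 4 + 1/(-286 + 11) = 4 + 1/(-275) = 4 - 1/275 = 1099/275 ≈ 3.9964)
y = 28224 (y = (-168)**2 = 28224)
a(m) = 136 (a(m) = 544/4 = 544*(1/4) = 136)
a(p) - y = 136 - 1*28224 = 136 - 28224 = -28088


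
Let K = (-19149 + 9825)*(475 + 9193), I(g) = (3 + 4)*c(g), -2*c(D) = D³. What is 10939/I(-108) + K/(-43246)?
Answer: 28389039471467/13619376288 ≈ 2084.5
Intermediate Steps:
c(D) = -D³/2
I(g) = -7*g³/2 (I(g) = (3 + 4)*(-g³/2) = 7*(-g³/2) = -7*g³/2)
K = -90144432 (K = -9324*9668 = -90144432)
10939/I(-108) + K/(-43246) = 10939/((-7/2*(-108)³)) - 90144432/(-43246) = 10939/((-7/2*(-1259712))) - 90144432*(-1/43246) = 10939/4408992 + 6438888/3089 = 28389039471467/13619376288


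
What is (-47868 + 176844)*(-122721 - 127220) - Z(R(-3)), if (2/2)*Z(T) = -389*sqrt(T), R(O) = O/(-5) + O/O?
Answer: -32236390416 + 778*sqrt(10)/5 ≈ -3.2236e+10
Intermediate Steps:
R(O) = 1 - O/5 (R(O) = O*(-1/5) + 1 = -O/5 + 1 = 1 - O/5)
Z(T) = -389*sqrt(T)
(-47868 + 176844)*(-122721 - 127220) - Z(R(-3)) = (-47868 + 176844)*(-122721 - 127220) - (-389)*sqrt(1 - 1/5*(-3)) = 128976*(-249941) - (-389)*sqrt(1 + 3/5) = -32236390416 - (-389)*sqrt(8/5) = -32236390416 - (-389)*2*sqrt(10)/5 = -32236390416 - (-778)*sqrt(10)/5 = -32236390416 + 778*sqrt(10)/5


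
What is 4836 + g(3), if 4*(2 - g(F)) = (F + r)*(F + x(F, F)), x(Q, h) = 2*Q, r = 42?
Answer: 18947/4 ≈ 4736.8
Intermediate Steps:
g(F) = 2 - 3*F*(42 + F)/4 (g(F) = 2 - (F + 42)*(F + 2*F)/4 = 2 - (42 + F)*3*F/4 = 2 - 3*F*(42 + F)/4)
4836 + g(3) = 4836 + (2 - 63/2*3 - ¾*3²) = 4836 + (2 - 189/2 - ¾*9) = 4836 + (2 - 189/2 - 27/4) = 4836 - 397/4 = 18947/4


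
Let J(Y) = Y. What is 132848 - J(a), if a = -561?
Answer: 133409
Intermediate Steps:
132848 - J(a) = 132848 - 1*(-561) = 132848 + 561 = 133409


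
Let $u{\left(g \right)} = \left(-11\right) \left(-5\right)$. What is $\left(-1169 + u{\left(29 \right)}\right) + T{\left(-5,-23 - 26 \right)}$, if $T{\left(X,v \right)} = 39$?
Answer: $-1075$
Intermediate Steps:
$u{\left(g \right)} = 55$
$\left(-1169 + u{\left(29 \right)}\right) + T{\left(-5,-23 - 26 \right)} = \left(-1169 + 55\right) + 39 = -1114 + 39 = -1075$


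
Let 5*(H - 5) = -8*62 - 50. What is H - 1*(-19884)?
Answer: 98899/5 ≈ 19780.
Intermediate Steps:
H = -521/5 (H = 5 + (-8*62 - 50)/5 = 5 + (-496 - 50)/5 = 5 + (⅕)*(-546) = 5 - 546/5 = -521/5 ≈ -104.20)
H - 1*(-19884) = -521/5 - 1*(-19884) = -521/5 + 19884 = 98899/5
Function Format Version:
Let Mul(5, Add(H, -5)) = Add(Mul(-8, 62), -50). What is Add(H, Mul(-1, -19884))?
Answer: Rational(98899, 5) ≈ 19780.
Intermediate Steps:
H = Rational(-521, 5) (H = Add(5, Mul(Rational(1, 5), Add(Mul(-8, 62), -50))) = Add(5, Mul(Rational(1, 5), Add(-496, -50))) = Add(5, Mul(Rational(1, 5), -546)) = Add(5, Rational(-546, 5)) = Rational(-521, 5) ≈ -104.20)
Add(H, Mul(-1, -19884)) = Add(Rational(-521, 5), Mul(-1, -19884)) = Add(Rational(-521, 5), 19884) = Rational(98899, 5)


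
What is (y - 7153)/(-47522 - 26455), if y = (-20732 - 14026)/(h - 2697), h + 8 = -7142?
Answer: 70400833/728451519 ≈ 0.096645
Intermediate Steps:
h = -7150 (h = -8 - 7142 = -7150)
y = 34758/9847 (y = (-20732 - 14026)/(-7150 - 2697) = -34758/(-9847) = -34758*(-1/9847) = 34758/9847 ≈ 3.5298)
(y - 7153)/(-47522 - 26455) = (34758/9847 - 7153)/(-47522 - 26455) = -70400833/9847/(-73977) = -70400833/9847*(-1/73977) = 70400833/728451519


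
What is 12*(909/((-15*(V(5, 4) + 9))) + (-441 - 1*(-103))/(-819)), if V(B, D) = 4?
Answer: -69596/1365 ≈ -50.986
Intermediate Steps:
12*(909/((-15*(V(5, 4) + 9))) + (-441 - 1*(-103))/(-819)) = 12*(909/((-15*(4 + 9))) + (-441 - 1*(-103))/(-819)) = 12*(909/((-15*13)) + (-441 + 103)*(-1/819)) = 12*(909/(-195) - 338*(-1/819)) = 12*(909*(-1/195) + 26/63) = 12*(-303/65 + 26/63) = 12*(-17399/4095) = -69596/1365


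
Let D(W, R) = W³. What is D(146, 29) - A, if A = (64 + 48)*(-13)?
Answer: 3113592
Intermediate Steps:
A = -1456 (A = 112*(-13) = -1456)
D(146, 29) - A = 146³ - 1*(-1456) = 3112136 + 1456 = 3113592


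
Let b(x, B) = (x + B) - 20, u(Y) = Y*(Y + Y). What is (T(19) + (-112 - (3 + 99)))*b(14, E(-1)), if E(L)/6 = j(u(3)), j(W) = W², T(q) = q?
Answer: -377910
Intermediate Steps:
u(Y) = 2*Y² (u(Y) = Y*(2*Y) = 2*Y²)
E(L) = 1944 (E(L) = 6*(2*3²)² = 6*(2*9)² = 6*18² = 6*324 = 1944)
b(x, B) = -20 + B + x (b(x, B) = (B + x) - 20 = -20 + B + x)
(T(19) + (-112 - (3 + 99)))*b(14, E(-1)) = (19 + (-112 - (3 + 99)))*(-20 + 1944 + 14) = (19 + (-112 - 1*102))*1938 = (19 + (-112 - 102))*1938 = (19 - 214)*1938 = -195*1938 = -377910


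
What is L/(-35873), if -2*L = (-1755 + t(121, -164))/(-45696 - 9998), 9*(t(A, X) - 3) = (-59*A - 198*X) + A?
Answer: -167/620041302 ≈ -2.6934e-7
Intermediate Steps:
t(A, X) = 3 - 22*X - 58*A/9 (t(A, X) = 3 + ((-59*A - 198*X) + A)/9 = 3 + ((-198*X - 59*A) + A)/9 = 3 + (-198*X - 58*A)/9 = 3 + (-22*X - 58*A/9) = 3 - 22*X - 58*A/9)
L = 4843/501246 (L = -(-1755 + (3 - 22*(-164) - 58/9*121))/(2*(-45696 - 9998)) = -(-1755 + (3 + 3608 - 7018/9))/(2*(-55694)) = -(-1755 + 25481/9)*(-1)/(2*55694) = -4843*(-1)/(9*55694) = -½*(-4843/250623) = 4843/501246 ≈ 0.0096619)
L/(-35873) = (4843/501246)/(-35873) = (4843/501246)*(-1/35873) = -167/620041302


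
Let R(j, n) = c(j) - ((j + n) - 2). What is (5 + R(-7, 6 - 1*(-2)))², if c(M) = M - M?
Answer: 36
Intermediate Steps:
c(M) = 0
R(j, n) = 2 - j - n (R(j, n) = 0 - ((j + n) - 2) = 0 - (-2 + j + n) = 0 + (2 - j - n) = 2 - j - n)
(5 + R(-7, 6 - 1*(-2)))² = (5 + (2 - 1*(-7) - (6 - 1*(-2))))² = (5 + (2 + 7 - (6 + 2)))² = (5 + (2 + 7 - 1*8))² = (5 + (2 + 7 - 8))² = (5 + 1)² = 6² = 36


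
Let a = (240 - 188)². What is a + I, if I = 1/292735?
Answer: 791555441/292735 ≈ 2704.0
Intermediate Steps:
I = 1/292735 ≈ 3.4161e-6
a = 2704 (a = 52² = 2704)
a + I = 2704 + 1/292735 = 791555441/292735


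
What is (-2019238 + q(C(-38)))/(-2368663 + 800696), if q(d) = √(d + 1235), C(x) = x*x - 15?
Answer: 2019238/1567967 - 6*√74/1567967 ≈ 1.2878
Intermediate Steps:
C(x) = -15 + x² (C(x) = x² - 15 = -15 + x²)
q(d) = √(1235 + d)
(-2019238 + q(C(-38)))/(-2368663 + 800696) = (-2019238 + √(1235 + (-15 + (-38)²)))/(-2368663 + 800696) = (-2019238 + √(1235 + (-15 + 1444)))/(-1567967) = (-2019238 + √(1235 + 1429))*(-1/1567967) = (-2019238 + √2664)*(-1/1567967) = (-2019238 + 6*√74)*(-1/1567967) = 2019238/1567967 - 6*√74/1567967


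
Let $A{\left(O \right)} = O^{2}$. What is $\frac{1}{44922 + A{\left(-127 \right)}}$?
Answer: $\frac{1}{61051} \approx 1.638 \cdot 10^{-5}$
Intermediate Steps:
$\frac{1}{44922 + A{\left(-127 \right)}} = \frac{1}{44922 + \left(-127\right)^{2}} = \frac{1}{44922 + 16129} = \frac{1}{61051}$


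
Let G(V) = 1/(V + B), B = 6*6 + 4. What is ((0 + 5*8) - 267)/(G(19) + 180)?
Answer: -13393/10621 ≈ -1.2610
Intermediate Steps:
B = 40 (B = 36 + 4 = 40)
G(V) = 1/(40 + V) (G(V) = 1/(V + 40) = 1/(40 + V))
((0 + 5*8) - 267)/(G(19) + 180) = ((0 + 5*8) - 267)/(1/(40 + 19) + 180) = ((0 + 40) - 267)/(1/59 + 180) = (40 - 267)/(1/59 + 180) = -227/10621/59 = -227*59/10621 = -13393/10621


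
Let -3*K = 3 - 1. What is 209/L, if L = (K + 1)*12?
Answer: 209/4 ≈ 52.250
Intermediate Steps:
K = -⅔ (K = -(3 - 1)/3 = -⅓*2 = -⅔ ≈ -0.66667)
L = 4 (L = (-⅔ + 1)*12 = (⅓)*12 = 4)
209/L = 209/4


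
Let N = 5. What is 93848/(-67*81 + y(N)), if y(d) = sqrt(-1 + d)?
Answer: -93848/5425 ≈ -17.299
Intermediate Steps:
93848/(-67*81 + y(N)) = 93848/(-67*81 + sqrt(-1 + 5)) = 93848/(-5427 + sqrt(4)) = 93848/(-5427 + 2) = 93848/(-5425) = 93848*(-1/5425) = -93848/5425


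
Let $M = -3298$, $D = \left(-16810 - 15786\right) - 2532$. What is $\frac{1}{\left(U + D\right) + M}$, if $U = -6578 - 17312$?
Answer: $- \frac{1}{62316} \approx -1.6047 \cdot 10^{-5}$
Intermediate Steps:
$D = -35128$ ($D = -32596 - 2532 = -35128$)
$U = -23890$ ($U = -6578 - 17312 = -23890$)
$\frac{1}{\left(U + D\right) + M} = \frac{1}{\left(-23890 - 35128\right) - 3298} = \frac{1}{-59018 - 3298} = \frac{1}{-62316} = - \frac{1}{62316}$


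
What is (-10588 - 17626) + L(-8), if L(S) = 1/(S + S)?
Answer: -451425/16 ≈ -28214.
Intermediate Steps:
L(S) = 1/(2*S)
(-10588 - 17626) + L(-8) = (-10588 - 17626) + (½)/(-8) = -28214 + (½)*(-⅛) = -28214 - 1/16 = -451425/16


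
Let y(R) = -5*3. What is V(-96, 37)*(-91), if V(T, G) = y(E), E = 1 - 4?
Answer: 1365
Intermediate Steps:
E = -3
y(R) = -15
V(T, G) = -15
V(-96, 37)*(-91) = -15*(-91) = 1365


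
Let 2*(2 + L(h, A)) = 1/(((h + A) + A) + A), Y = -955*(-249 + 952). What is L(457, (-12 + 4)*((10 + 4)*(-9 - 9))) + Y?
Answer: -8734484669/13010 ≈ -6.7137e+5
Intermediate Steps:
Y = -671365 (Y = -955*703 = -671365)
L(h, A) = -2 + 1/(2*(h + 3*A)) (L(h, A) = -2 + 1/(2*(((h + A) + A) + A)) = -2 + 1/(2*(((A + h) + A) + A)) = -2 + 1/(2*((h + 2*A) + A)) = -2 + 1/(2*(h + 3*A)))
L(457, (-12 + 4)*((10 + 4)*(-9 - 9))) + Y = (1 - 12*(-12 + 4)*(10 + 4)*(-9 - 9) - 4*457)/(2*(457 + 3*((-12 + 4)*((10 + 4)*(-9 - 9))))) - 671365 = (1 - (-96)*14*(-18) - 1828)/(2*(457 + 3*(-112*(-18)))) - 671365 = (1 - (-96)*(-252) - 1828)/(2*(457 + 3*(-8*(-252)))) - 671365 = (1 - 12*2016 - 1828)/(2*(457 + 3*2016)) - 671365 = (1 - 24192 - 1828)/(2*(457 + 6048)) - 671365 = (½)*(-26019)/6505 - 671365 = (½)*(1/6505)*(-26019) - 671365 = -26019/13010 - 671365 = -8734484669/13010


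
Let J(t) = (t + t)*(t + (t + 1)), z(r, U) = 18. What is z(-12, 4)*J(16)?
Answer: 19008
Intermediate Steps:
J(t) = 2*t*(1 + 2*t) (J(t) = (2*t)*(t + (1 + t)) = (2*t)*(1 + 2*t) = 2*t*(1 + 2*t))
z(-12, 4)*J(16) = 18*(2*16*(1 + 2*16)) = 18*(2*16*(1 + 32)) = 18*(2*16*33) = 18*1056 = 19008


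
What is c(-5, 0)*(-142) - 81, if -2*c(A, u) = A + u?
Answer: -436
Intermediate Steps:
c(A, u) = -A/2 - u/2 (c(A, u) = -(A + u)/2 = -A/2 - u/2)
c(-5, 0)*(-142) - 81 = (-½*(-5) - ½*0)*(-142) - 81 = (5/2 + 0)*(-142) - 81 = (5/2)*(-142) - 81 = -355 - 81 = -436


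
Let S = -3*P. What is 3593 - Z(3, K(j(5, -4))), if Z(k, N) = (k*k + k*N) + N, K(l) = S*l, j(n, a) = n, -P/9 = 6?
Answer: 344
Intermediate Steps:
P = -54 (P = -9*6 = -54)
S = 162 (S = -3*(-54) = 162)
K(l) = 162*l
Z(k, N) = N + k² + N*k (Z(k, N) = (k² + N*k) + N = N + k² + N*k)
3593 - Z(3, K(j(5, -4))) = 3593 - (162*5 + 3² + (162*5)*3) = 3593 - (810 + 9 + 810*3) = 3593 - (810 + 9 + 2430) = 3593 - 1*3249 = 3593 - 3249 = 344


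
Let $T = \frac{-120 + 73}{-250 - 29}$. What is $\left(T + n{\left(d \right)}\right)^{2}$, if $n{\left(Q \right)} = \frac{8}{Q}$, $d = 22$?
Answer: $\frac{2666689}{9418761} \approx 0.28313$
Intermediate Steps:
$T = \frac{47}{279}$ ($T = - \frac{47}{-279} = \left(-47\right) \left(- \frac{1}{279}\right) = \frac{47}{279} \approx 0.16846$)
$\left(T + n{\left(d \right)}\right)^{2} = \left(\frac{47}{279} + \frac{8}{22}\right)^{2} = \left(\frac{47}{279} + 8 \cdot \frac{1}{22}\right)^{2} = \left(\frac{47}{279} + \frac{4}{11}\right)^{2} = \left(\frac{1633}{3069}\right)^{2} = \frac{2666689}{9418761}$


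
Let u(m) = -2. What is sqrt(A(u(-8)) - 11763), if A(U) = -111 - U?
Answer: 4*I*sqrt(742) ≈ 108.96*I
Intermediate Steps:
sqrt(A(u(-8)) - 11763) = sqrt((-111 - 1*(-2)) - 11763) = sqrt((-111 + 2) - 11763) = sqrt(-109 - 11763) = sqrt(-11872) = 4*I*sqrt(742)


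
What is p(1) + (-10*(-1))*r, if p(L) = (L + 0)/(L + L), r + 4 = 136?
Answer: 2641/2 ≈ 1320.5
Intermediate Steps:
r = 132 (r = -4 + 136 = 132)
p(L) = ½ (p(L) = L/((2*L)) = L*(1/(2*L)) = ½)
p(1) + (-10*(-1))*r = ½ - 10*(-1)*132 = ½ + 10*132 = ½ + 1320 = 2641/2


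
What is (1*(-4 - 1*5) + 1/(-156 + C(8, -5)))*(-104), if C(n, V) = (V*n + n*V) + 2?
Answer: 8428/9 ≈ 936.44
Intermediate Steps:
C(n, V) = 2 + 2*V*n (C(n, V) = (V*n + V*n) + 2 = 2*V*n + 2 = 2 + 2*V*n)
(1*(-4 - 1*5) + 1/(-156 + C(8, -5)))*(-104) = (1*(-4 - 1*5) + 1/(-156 + (2 + 2*(-5)*8)))*(-104) = (1*(-4 - 5) + 1/(-156 + (2 - 80)))*(-104) = (1*(-9) + 1/(-156 - 78))*(-104) = (-9 + 1/(-234))*(-104) = (-9 - 1/234)*(-104) = -2107/234*(-104) = 8428/9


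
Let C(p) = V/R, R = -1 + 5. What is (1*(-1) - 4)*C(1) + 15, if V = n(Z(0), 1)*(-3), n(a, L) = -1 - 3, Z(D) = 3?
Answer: 0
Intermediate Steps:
n(a, L) = -4
R = 4
V = 12 (V = -4*(-3) = 12)
C(p) = 3 (C(p) = 12/4 = 12*(1/4) = 3)
(1*(-1) - 4)*C(1) + 15 = (1*(-1) - 4)*3 + 15 = (-1 - 4)*3 + 15 = -5*3 + 15 = -15 + 15 = 0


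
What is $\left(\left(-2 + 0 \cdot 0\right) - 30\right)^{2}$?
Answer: $1024$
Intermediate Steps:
$\left(\left(-2 + 0 \cdot 0\right) - 30\right)^{2} = \left(\left(-2 + 0\right) - 30\right)^{2} = \left(-2 - 30\right)^{2} = \left(-32\right)^{2} = 1024$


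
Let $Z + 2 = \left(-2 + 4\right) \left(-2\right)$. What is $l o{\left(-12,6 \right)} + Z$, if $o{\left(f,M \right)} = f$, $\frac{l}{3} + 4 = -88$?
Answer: $3306$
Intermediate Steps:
$l = -276$ ($l = -12 + 3 \left(-88\right) = -12 - 264 = -276$)
$Z = -6$ ($Z = -2 + \left(-2 + 4\right) \left(-2\right) = -2 + 2 \left(-2\right) = -2 - 4 = -6$)
$l o{\left(-12,6 \right)} + Z = \left(-276\right) \left(-12\right) - 6 = 3312 - 6 = 3306$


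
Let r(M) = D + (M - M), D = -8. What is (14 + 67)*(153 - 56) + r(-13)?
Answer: 7849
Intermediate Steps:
r(M) = -8 (r(M) = -8 + (M - M) = -8 + 0 = -8)
(14 + 67)*(153 - 56) + r(-13) = (14 + 67)*(153 - 56) - 8 = 81*97 - 8 = 7857 - 8 = 7849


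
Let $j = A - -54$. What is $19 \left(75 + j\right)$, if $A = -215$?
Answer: $-1634$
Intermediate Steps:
$j = -161$ ($j = -215 - -54 = -215 + 54 = -161$)
$19 \left(75 + j\right) = 19 \left(75 - 161\right) = 19 \left(-86\right) = -1634$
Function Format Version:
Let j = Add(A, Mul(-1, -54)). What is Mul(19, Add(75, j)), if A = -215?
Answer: -1634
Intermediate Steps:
j = -161 (j = Add(-215, Mul(-1, -54)) = Add(-215, 54) = -161)
Mul(19, Add(75, j)) = Mul(19, Add(75, -161)) = Mul(19, -86) = -1634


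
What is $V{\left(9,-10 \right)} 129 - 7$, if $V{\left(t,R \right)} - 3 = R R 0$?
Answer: $380$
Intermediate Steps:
$V{\left(t,R \right)} = 3$ ($V{\left(t,R \right)} = 3 + R R 0 = 3 + R^{2} \cdot 0 = 3 + 0 = 3$)
$V{\left(9,-10 \right)} 129 - 7 = 3 \cdot 129 - 7 = 387 - 7 = 380$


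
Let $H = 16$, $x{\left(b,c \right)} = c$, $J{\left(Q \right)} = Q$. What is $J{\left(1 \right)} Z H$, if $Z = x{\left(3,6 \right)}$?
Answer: $96$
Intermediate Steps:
$Z = 6$
$J{\left(1 \right)} Z H = 1 \cdot 6 \cdot 16 = 6 \cdot 16 = 96$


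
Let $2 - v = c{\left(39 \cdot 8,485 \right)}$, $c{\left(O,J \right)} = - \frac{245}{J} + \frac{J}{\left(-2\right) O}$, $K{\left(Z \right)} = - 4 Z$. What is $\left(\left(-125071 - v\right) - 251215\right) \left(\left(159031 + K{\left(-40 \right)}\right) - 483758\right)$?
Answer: $\frac{2464116741102465}{20176} \approx 1.2213 \cdot 10^{11}$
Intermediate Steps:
$c{\left(O,J \right)} = - \frac{245}{J} - \frac{J}{2 O}$ ($c{\left(O,J \right)} = - \frac{245}{J} + J \left(- \frac{1}{2 O}\right) = - \frac{245}{J} - \frac{J}{2 O}$)
$v = \frac{198677}{60528}$ ($v = 2 - \left(- \frac{245}{485} - \frac{485}{2 \cdot 39 \cdot 8}\right) = 2 - \left(\left(-245\right) \frac{1}{485} - \frac{485}{2 \cdot 312}\right) = 2 - \left(- \frac{49}{97} - \frac{485}{2} \cdot \frac{1}{312}\right) = 2 - \left(- \frac{49}{97} - \frac{485}{624}\right) = 2 - - \frac{77621}{60528} = 2 + \frac{77621}{60528} = \frac{198677}{60528} \approx 3.2824$)
$\left(\left(-125071 - v\right) - 251215\right) \left(\left(159031 + K{\left(-40 \right)}\right) - 483758\right) = \left(\left(-125071 - \frac{198677}{60528}\right) - 251215\right) \left(\left(159031 - -160\right) - 483758\right) = \left(\left(-125071 - \frac{198677}{60528}\right) - 251215\right) \left(\left(159031 + 160\right) - 483758\right) = \left(- \frac{7570496165}{60528} - 251215\right) \left(159191 - 483758\right) = \left(- \frac{22776037685}{60528}\right) \left(-324567\right) = \frac{2464116741102465}{20176}$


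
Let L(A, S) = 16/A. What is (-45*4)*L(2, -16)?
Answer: -1440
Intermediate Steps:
(-45*4)*L(2, -16) = (-45*4)*(16/2) = -2880/2 = -180*8 = -1440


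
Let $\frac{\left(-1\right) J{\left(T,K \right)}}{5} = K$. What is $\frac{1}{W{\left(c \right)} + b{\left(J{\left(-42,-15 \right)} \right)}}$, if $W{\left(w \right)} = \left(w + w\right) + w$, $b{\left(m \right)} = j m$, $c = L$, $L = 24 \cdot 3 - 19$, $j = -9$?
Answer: $- \frac{1}{516} \approx -0.001938$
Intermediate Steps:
$J{\left(T,K \right)} = - 5 K$
$L = 53$ ($L = 72 - 19 = 53$)
$c = 53$
$b{\left(m \right)} = - 9 m$
$W{\left(w \right)} = 3 w$ ($W{\left(w \right)} = 2 w + w = 3 w$)
$\frac{1}{W{\left(c \right)} + b{\left(J{\left(-42,-15 \right)} \right)}} = \frac{1}{3 \cdot 53 - 9 \left(\left(-5\right) \left(-15\right)\right)} = \frac{1}{159 - 675} = \frac{1}{-516} = - \frac{1}{516}$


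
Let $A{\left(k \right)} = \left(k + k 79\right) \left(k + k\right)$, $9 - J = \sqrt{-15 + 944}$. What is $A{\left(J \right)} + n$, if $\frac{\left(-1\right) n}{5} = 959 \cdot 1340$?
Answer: $-6263700 - 2880 \sqrt{929} \approx -6.3515 \cdot 10^{6}$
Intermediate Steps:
$J = 9 - \sqrt{929}$ ($J = 9 - \sqrt{-15 + 944} = 9 - \sqrt{929} \approx -21.479$)
$A{\left(k \right)} = 160 k^{2}$ ($A{\left(k \right)} = \left(k + 79 k\right) 2 k = 80 k 2 k = 160 k^{2}$)
$n = -6425300$ ($n = - 5 \cdot 959 \cdot 1340 = \left(-5\right) 1285060 = -6425300$)
$A{\left(J \right)} + n = 160 \left(9 - \sqrt{929}\right)^{2} - 6425300 = -6425300 + 160 \left(9 - \sqrt{929}\right)^{2}$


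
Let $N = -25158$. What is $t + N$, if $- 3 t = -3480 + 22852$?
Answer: $- \frac{94846}{3} \approx -31615.0$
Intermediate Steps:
$t = - \frac{19372}{3}$ ($t = - \frac{-3480 + 22852}{3} = \left(- \frac{1}{3}\right) 19372 = - \frac{19372}{3} \approx -6457.3$)
$t + N = - \frac{19372}{3} - 25158 = - \frac{94846}{3}$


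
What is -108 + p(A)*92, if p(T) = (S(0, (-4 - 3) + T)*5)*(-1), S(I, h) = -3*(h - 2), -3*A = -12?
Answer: -7008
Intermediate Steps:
A = 4 (A = -1/3*(-12) = 4)
S(I, h) = 6 - 3*h (S(I, h) = -3*(-2 + h) = 6 - 3*h)
p(T) = -135 + 15*T (p(T) = ((6 - 3*((-4 - 3) + T))*5)*(-1) = ((6 - 3*(-7 + T))*5)*(-1) = ((6 + (21 - 3*T))*5)*(-1) = ((27 - 3*T)*5)*(-1) = (135 - 15*T)*(-1) = -135 + 15*T)
-108 + p(A)*92 = -108 + (-135 + 15*4)*92 = -108 + (-135 + 60)*92 = -108 - 75*92 = -108 - 6900 = -7008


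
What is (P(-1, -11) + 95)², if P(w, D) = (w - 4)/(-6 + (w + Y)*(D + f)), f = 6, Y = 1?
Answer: 330625/36 ≈ 9184.0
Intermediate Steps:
P(w, D) = (-4 + w)/(-6 + (1 + w)*(6 + D)) (P(w, D) = (w - 4)/(-6 + (w + 1)*(D + 6)) = (-4 + w)/(-6 + (1 + w)*(6 + D)))
(P(-1, -11) + 95)² = ((-4 - 1)/(-11 + 6*(-1) - 11*(-1)) + 95)² = (-5/(-11 - 6 + 11) + 95)² = (-5/(-6) + 95)² = (-⅙*(-5) + 95)² = (⅚ + 95)² = (575/6)² = 330625/36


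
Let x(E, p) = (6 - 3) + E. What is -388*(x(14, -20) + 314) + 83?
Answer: -128345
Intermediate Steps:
x(E, p) = 3 + E
-388*(x(14, -20) + 314) + 83 = -388*((3 + 14) + 314) + 83 = -388*(17 + 314) + 83 = -388*331 + 83 = -128428 + 83 = -128345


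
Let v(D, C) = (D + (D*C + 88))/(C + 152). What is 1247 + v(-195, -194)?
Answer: 2093/6 ≈ 348.83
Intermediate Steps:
v(D, C) = (88 + D + C*D)/(152 + C) (v(D, C) = (D + (C*D + 88))/(152 + C) = (D + (88 + C*D))/(152 + C) = (88 + D + C*D)/(152 + C))
1247 + v(-195, -194) = 1247 + (88 - 195 - 194*(-195))/(152 - 194) = 1247 + (88 - 195 + 37830)/(-42) = 1247 - 1/42*37723 = 1247 - 5389/6 = 2093/6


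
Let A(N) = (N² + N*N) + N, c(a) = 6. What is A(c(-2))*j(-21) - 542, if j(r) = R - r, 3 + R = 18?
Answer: 2266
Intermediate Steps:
R = 15 (R = -3 + 18 = 15)
j(r) = 15 - r
A(N) = N + 2*N² (A(N) = (N² + N²) + N = 2*N² + N = N + 2*N²)
A(c(-2))*j(-21) - 542 = (6*(1 + 2*6))*(15 - 1*(-21)) - 542 = (6*(1 + 12))*(15 + 21) - 542 = (6*13)*36 - 542 = 78*36 - 542 = 2808 - 542 = 2266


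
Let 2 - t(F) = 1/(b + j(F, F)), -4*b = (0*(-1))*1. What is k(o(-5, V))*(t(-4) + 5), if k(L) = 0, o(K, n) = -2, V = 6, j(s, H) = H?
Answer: 0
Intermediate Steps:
b = 0 (b = -0*(-1)/4 = -0 = -¼*0 = 0)
t(F) = 2 - 1/F (t(F) = 2 - 1/(0 + F) = 2 - 1/F)
k(o(-5, V))*(t(-4) + 5) = 0*((2 - 1/(-4)) + 5) = 0*((2 - 1*(-¼)) + 5) = 0*((2 + ¼) + 5) = 0*(9/4 + 5) = 0*(29/4) = 0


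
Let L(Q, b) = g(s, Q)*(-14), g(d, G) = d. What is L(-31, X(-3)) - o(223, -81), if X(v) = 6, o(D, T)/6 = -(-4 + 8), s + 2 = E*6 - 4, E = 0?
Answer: 108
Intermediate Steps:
s = -6 (s = -2 + (0*6 - 4) = -2 + (0 - 4) = -2 - 4 = -6)
o(D, T) = -24 (o(D, T) = 6*(-(-4 + 8)) = 6*(-1*4) = 6*(-4) = -24)
L(Q, b) = 84 (L(Q, b) = -6*(-14) = 84)
L(-31, X(-3)) - o(223, -81) = 84 - 1*(-24) = 84 + 24 = 108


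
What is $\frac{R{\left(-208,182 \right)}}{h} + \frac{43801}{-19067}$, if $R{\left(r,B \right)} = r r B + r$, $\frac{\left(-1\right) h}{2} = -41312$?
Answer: $\frac{9156968341}{98461988} \approx 93.0$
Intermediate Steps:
$h = 82624$ ($h = \left(-2\right) \left(-41312\right) = 82624$)
$R{\left(r,B \right)} = r + B r^{2}$ ($R{\left(r,B \right)} = r^{2} B + r = B r^{2} + r = r + B r^{2}$)
$\frac{R{\left(-208,182 \right)}}{h} + \frac{43801}{-19067} = \frac{\left(-208\right) \left(1 + 182 \left(-208\right)\right)}{82624} + \frac{43801}{-19067} = - 208 \left(1 - 37856\right) \frac{1}{82624} + 43801 \left(- \frac{1}{19067}\right) = \left(-208\right) \left(-37855\right) \frac{1}{82624} - \frac{43801}{19067} = 7873840 \cdot \frac{1}{82624} - \frac{43801}{19067} = \frac{492115}{5164} - \frac{43801}{19067} = \frac{9156968341}{98461988}$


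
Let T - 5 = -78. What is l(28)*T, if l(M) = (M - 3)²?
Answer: -45625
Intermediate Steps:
T = -73 (T = 5 - 78 = -73)
l(M) = (-3 + M)²
l(28)*T = (-3 + 28)²*(-73) = 25²*(-73) = 625*(-73) = -45625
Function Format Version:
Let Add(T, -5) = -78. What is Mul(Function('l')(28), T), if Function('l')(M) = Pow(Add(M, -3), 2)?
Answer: -45625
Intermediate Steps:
T = -73 (T = Add(5, -78) = -73)
Function('l')(M) = Pow(Add(-3, M), 2)
Mul(Function('l')(28), T) = Mul(Pow(Add(-3, 28), 2), -73) = Mul(Pow(25, 2), -73) = Mul(625, -73) = -45625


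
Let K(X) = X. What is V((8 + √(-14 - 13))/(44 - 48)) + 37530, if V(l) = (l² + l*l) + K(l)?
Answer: 300261/8 + 21*I*√3/4 ≈ 37533.0 + 9.0933*I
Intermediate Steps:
V(l) = l + 2*l² (V(l) = (l² + l*l) + l = (l² + l²) + l = 2*l² + l = l + 2*l²)
V((8 + √(-14 - 13))/(44 - 48)) + 37530 = ((8 + √(-14 - 13))/(44 - 48))*(1 + 2*((8 + √(-14 - 13))/(44 - 48))) + 37530 = ((8 + √(-27))/(-4))*(1 + 2*((8 + √(-27))/(-4))) + 37530 = ((8 + 3*I*√3)*(-¼))*(1 + 2*((8 + 3*I*√3)*(-¼))) + 37530 = (-2 - 3*I*√3/4)*(1 + 2*(-2 - 3*I*√3/4)) + 37530 = (-2 - 3*I*√3/4)*(1 + (-4 - 3*I*√3/2)) + 37530 = (-2 - 3*I*√3/4)*(-3 - 3*I*√3/2) + 37530 = (-3 - 3*I*√3/2)*(-2 - 3*I*√3/4) + 37530 = 37530 + (-3 - 3*I*√3/2)*(-2 - 3*I*√3/4)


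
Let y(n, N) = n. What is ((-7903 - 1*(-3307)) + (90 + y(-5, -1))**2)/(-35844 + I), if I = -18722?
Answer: -2629/54566 ≈ -0.048180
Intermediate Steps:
((-7903 - 1*(-3307)) + (90 + y(-5, -1))**2)/(-35844 + I) = ((-7903 - 1*(-3307)) + (90 - 5)**2)/(-35844 - 18722) = ((-7903 + 3307) + 85**2)/(-54566) = (-4596 + 7225)*(-1/54566) = 2629*(-1/54566) = -2629/54566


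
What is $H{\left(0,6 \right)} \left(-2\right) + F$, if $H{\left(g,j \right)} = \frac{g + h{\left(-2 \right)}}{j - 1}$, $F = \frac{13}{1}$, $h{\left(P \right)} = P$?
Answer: $\frac{69}{5} \approx 13.8$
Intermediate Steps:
$F = 13$ ($F = 13 \cdot 1 = 13$)
$H{\left(g,j \right)} = \frac{-2 + g}{-1 + j}$ ($H{\left(g,j \right)} = \frac{g - 2}{j - 1} = \frac{-2 + g}{-1 + j}$)
$H{\left(0,6 \right)} \left(-2\right) + F = \frac{-2 + 0}{-1 + 6} \left(-2\right) + 13 = \frac{1}{5} \left(-2\right) \left(-2\right) + 13 = \left(- \frac{2}{5}\right) \left(-2\right) + 13 = \frac{4}{5} + 13 = \frac{69}{5}$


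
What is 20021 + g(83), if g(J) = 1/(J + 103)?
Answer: 3723907/186 ≈ 20021.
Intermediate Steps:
g(J) = 1/(103 + J)
20021 + g(83) = 20021 + 1/(103 + 83) = 20021 + 1/186 = 3723907/186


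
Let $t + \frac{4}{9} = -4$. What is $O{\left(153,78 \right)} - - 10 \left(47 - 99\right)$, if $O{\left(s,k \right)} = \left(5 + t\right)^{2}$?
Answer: $- \frac{42095}{81} \approx -519.69$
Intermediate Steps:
$t = - \frac{40}{9}$ ($t = - \frac{4}{9} - 4 = - \frac{40}{9} \approx -4.4444$)
$O{\left(s,k \right)} = \frac{25}{81}$ ($O{\left(s,k \right)} = \left(5 - \frac{40}{9}\right)^{2} = \left(\frac{5}{9}\right)^{2} = \frac{25}{81}$)
$O{\left(153,78 \right)} - - 10 \left(47 - 99\right) = \frac{25}{81} - - 10 \left(47 - 99\right) = \frac{25}{81} - \left(-10\right) \left(-52\right) = \frac{25}{81} - 520 = - \frac{42095}{81}$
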